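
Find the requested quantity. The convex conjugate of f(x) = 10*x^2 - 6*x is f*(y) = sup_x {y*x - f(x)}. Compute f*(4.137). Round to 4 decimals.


f*(y) = sup_x {y*x - a*x^2 - b*x} = sup_x {(y-b)*x - a*x^2}
FOC: (y - b) - 2a*x = 0 => x* = (y - b)/(2a)
x* = (4.137 + 6)/(2*10) = 0.5069
f*(4.137) = (y-b)^2/(4a) = (4.137 + 6)^2/(4*10)
= 102.7588/40 = 2.569


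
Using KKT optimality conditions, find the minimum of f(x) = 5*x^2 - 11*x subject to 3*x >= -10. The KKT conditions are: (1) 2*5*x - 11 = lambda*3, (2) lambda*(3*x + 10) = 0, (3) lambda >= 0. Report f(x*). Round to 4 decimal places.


Step 1: Try lambda = 0 (constraint inactive).
Stationarity: 2*5*x - 11 = 0
x* = 11/(2*5) = 1.1
Check constraint: 3*1.1 = 3.3 >= -10 -- satisfied.
Step 2: Compute optimal value.
f(x*) = 5*1.1^2 - 11*1.1 = -6.05


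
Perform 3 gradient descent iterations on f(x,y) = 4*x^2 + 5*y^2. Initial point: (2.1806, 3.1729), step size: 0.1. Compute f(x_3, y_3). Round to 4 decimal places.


Gradient descent on f(x,y) = 4*x^2 + 5*y^2.
Starting point: (2.1806, 3.1729), alpha = 0.1
Step 1: grad_x = 2*4*2.1806 = 17.4448, grad_y = 2*5*3.1729 = 31.729
  x_1 = 2.1806 - 0.1*17.4448 = 0.4361
  y_1 = 3.1729 - 0.1*31.729 = -0.0
Step 2: grad_x = 2*4*0.4361 = 3.489, grad_y = 2*5*-0.0 = -0.0
  x_2 = 0.4361 - 0.1*3.489 = 0.0872
  y_2 = -0.0 - 0.1*-0.0 = 0.0
Step 3: grad_x = 2*4*0.0872 = 0.6978, grad_y = 2*5*0.0 = 0.0
  x_3 = 0.0872 - 0.1*0.6978 = 0.0174
  y_3 = 0.0 - 0.1*0.0 = 0.0
f(0.0174, 0.0) = 4*0.0174^2 + 5*0.0^2 = 0.0012


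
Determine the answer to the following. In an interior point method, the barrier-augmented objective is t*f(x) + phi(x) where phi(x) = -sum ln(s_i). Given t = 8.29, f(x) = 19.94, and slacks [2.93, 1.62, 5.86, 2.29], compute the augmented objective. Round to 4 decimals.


Step 1: Compute log-barrier.
ln values: [1.075, 0.4824, 1.7681, 0.8286]
phi = -(1.075 + 0.4824 + 1.7681 + 0.8286) = -4.1541
Step 2: Compute augmented objective.
t*f(x) = 8.29*19.94 = 165.3026
Total = 165.3026 - 4.1541 = 161.1485


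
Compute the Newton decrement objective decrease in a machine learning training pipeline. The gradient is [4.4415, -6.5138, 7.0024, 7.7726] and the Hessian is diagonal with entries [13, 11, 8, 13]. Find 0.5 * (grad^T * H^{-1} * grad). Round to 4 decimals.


Step 1: H is diagonal, so H^(-1) * g = [0.3417, -0.5922, 0.8753, 0.5979].
Step 2: g^T H^(-1) g = sum_i g_i^2 / H_ii
  = (4.4415)^2/13 + (-6.5138)^2/11 + (7.0024)^2/8 + (7.7726)^2/13
  = 1.5175 + 3.8572 + 6.1292 + 4.6472 = 16.1511
Step 3: Objective decrease = 0.5 * g^T H^(-1) g = 8.0755


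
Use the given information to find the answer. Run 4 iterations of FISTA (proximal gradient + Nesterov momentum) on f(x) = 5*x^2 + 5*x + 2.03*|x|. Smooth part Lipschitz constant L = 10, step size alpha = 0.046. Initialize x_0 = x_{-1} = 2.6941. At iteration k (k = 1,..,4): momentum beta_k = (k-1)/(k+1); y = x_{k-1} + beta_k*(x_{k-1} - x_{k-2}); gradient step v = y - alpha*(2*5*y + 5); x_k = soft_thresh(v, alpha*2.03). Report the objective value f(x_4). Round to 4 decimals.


FISTA on f(x) = 5*x^2 + 5*x + 2.03*|x|
L = 10, alpha = 0.046
Iteration 1: beta = 0.0, y = 2.6941 + 0.0*(2.6941 - 2.6941) = 2.6941
  grad(y) = 31.941, v = y - alpha*grad = 1.2248
  prox(v) = soft_thresh(1.2248, 0.0934) = 1.1314
Iteration 2: beta = 0.3333, y = 1.1314 + 0.3333*(1.1314 - 2.6941) = 0.6105
  grad(y) = 11.1055, v = y - alpha*grad = 0.0997
  prox(v) = soft_thresh(0.0997, 0.0934) = 0.0063
Iteration 3: beta = 0.5, y = 0.0063 + 0.5*(0.0063 - 1.1314) = -0.5562
  grad(y) = -0.5625, v = y - alpha*grad = -0.5304
  prox(v) = soft_thresh(-0.5304, 0.0934) = -0.437
Iteration 4: beta = 0.6, y = -0.437 + 0.6*(-0.437 - 0.0063) = -0.703
  grad(y) = -2.0298, v = y - alpha*grad = -0.6096
  prox(v) = soft_thresh(-0.6096, 0.0934) = -0.5162
f(x_4) = 5*(-0.5162)^2 + 5*(-0.5162) + 2.03*|-0.5162| = -0.2007


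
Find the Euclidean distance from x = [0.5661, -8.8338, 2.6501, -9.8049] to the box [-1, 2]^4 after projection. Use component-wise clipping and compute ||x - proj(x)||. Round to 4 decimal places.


Project each component onto [-1, 2].
clip(0.5661) = 0.5661, clip(-8.8338) = -1.0, clip(2.6501) = 2.0, clip(-9.8049) = -1.0
Projection = [0.5661, -1.0, 2.0, -1.0]
Squared diffs: [0.0, 61.3684, 0.4226, 77.5263]
Distance = sqrt(139.3173) = 11.8033


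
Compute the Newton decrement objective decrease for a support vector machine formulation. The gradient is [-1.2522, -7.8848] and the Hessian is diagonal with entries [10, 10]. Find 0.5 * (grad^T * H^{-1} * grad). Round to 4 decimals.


Step 1: H is diagonal, so H^(-1) * g = [-0.1252, -0.7885].
Step 2: g^T H^(-1) g = sum_i g_i^2 / H_ii
  = (-1.2522)^2/10 + (-7.8848)^2/10
  = 0.1568 + 6.217 = 6.3738
Step 3: Objective decrease = 0.5 * g^T H^(-1) g = 3.1869


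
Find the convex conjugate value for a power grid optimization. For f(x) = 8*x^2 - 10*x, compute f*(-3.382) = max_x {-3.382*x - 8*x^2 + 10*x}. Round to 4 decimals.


f*(y) = sup_x {y*x - a*x^2 - b*x} = sup_x {(y-b)*x - a*x^2}
FOC: (y - b) - 2a*x = 0 => x* = (y - b)/(2a)
x* = (-3.382 + 10)/(2*8) = 0.4136
f*(-3.382) = (y-b)^2/(4a) = (-3.382 + 10)^2/(4*8)
= 43.7979/32 = 1.3687


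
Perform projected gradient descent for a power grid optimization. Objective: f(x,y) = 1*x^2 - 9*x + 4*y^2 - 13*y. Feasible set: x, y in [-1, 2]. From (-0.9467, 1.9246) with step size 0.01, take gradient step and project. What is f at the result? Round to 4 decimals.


Step 1: Compute gradient at (-0.9467, 1.9246).
grad_x = 2*1*-0.9467 - 9 = -10.8934
grad_y = 2*4*1.9246 - 13 = 2.3968
Step 2: Gradient step.
x_raw = -0.9467 - 0.01*-10.8934 = -0.8378
y_raw = 1.9246 - 0.01*2.3968 = 1.9006
Step 3: Project onto [-1, 2].
x_proj = clip(-0.8378) = -0.8378
y_proj = clip(1.9006) = 1.9006
Step 4: Evaluate f.
f(-0.8378, 1.9006) = -2.0169


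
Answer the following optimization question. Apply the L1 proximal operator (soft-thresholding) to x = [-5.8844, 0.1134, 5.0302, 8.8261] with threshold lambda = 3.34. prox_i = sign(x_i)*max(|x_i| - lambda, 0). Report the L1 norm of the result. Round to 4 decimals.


Soft-thresholding with lambda = 3.34:
prox(-5.8844) = sign(-5.8844)*max(|-5.8844| - 3.34, 0) = -2.5444
prox(0.1134) = sign(0.1134)*max(|0.1134| - 3.34, 0) = 0.0
prox(5.0302) = sign(5.0302)*max(|5.0302| - 3.34, 0) = 1.6902
prox(8.8261) = sign(8.8261)*max(|8.8261| - 3.34, 0) = 5.4861
prox(x) = [-2.5444, 0.0, 1.6902, 5.4861]
||prox(x)||_1 = 2.5444 + 0.0 + 1.6902 + 5.4861 = 9.7207


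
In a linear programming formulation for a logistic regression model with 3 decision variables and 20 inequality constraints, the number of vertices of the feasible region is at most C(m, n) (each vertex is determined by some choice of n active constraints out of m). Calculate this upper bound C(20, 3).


Each vertex corresponds to some choice of n active constraints out of m, so the number of vertices is at most C(m, n) = m! / (n!(m-n)!).
m = 20, n = 3
Numerator: 20 * 19 * 18
Denominator: 3! = 6
C(20, 3) = 1140


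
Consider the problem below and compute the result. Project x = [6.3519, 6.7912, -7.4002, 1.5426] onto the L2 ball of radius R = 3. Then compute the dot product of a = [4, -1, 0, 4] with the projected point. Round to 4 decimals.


Step 1: Compute ||x|| (intermediates to 6 decimals).
||x|| = sqrt(6.3519^2 + 6.7912^2 + (-7.4002)^2 + 1.5426^2) = 11.983723
Step 2: Project.
Since ||x|| > R, scale = R/||x|| = 3/11.983723 = 0.25034, proj(x) = scale * x
proj(x) = [1.590135, 1.700109, -1.852566, 0.386174]
Step 3: Dot product.
a^T * proj(x) = 4*1.590135 - 1*1.700109 + 0*(-1.852566) + 4*0.386174 = 6.2051


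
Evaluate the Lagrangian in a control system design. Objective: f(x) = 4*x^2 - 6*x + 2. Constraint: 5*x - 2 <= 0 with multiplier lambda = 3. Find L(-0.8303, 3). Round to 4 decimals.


Step 1: Evaluate f(x).
f(-0.8303) = 4*(-0.8303)^2 - 6*(-0.8303) + 2 = 9.7394
Step 2: Evaluate g(x).
g(-0.8303) = 5*-0.8303 - 2 = -6.1515
Step 3: Compute Lagrangian.
L = 9.7394 + 3*-6.1515 = -8.7151


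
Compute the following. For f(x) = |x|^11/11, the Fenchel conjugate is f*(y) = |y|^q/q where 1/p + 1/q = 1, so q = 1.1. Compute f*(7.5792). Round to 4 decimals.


The conjugate exponent q satisfies 1/p + 1/q = 1.
p = 11, so q = 11/(11 - 1) = 1.1
|y|^q = 7.5792^1.1 = 9.2808
f*(7.5792) = 9.2808 / 1.1 = 8.4371


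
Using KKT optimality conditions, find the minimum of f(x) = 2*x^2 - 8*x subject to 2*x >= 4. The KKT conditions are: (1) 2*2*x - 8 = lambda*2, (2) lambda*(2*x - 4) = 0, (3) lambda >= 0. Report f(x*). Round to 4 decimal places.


Step 1: Try lambda = 0 (constraint inactive).
Stationarity: 2*2*x - 8 = 0
x* = 8/(2*2) = 2.0
Check constraint: 2*2.0 = 4.0 >= 4 -- satisfied.
Step 2: Compute optimal value.
f(x*) = 2*2.0^2 - 8*2.0 = -8.0


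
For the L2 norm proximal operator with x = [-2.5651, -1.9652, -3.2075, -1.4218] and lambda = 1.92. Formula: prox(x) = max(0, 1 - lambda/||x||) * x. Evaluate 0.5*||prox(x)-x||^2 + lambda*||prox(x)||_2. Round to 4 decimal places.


Step 1: Compute ||x||.
||x|| = 4.7698
Step 2: Compute scaling factor.
scale = max(0, 1 - 1.92/4.7698) = 0.5975
Step 3: prox(x) = [-1.5326, -1.1741, -1.9164, -0.8495]
||prox(x)|| = 2.8498
Step 4: Proximal objective.
0.5*||prox-x||^2 = 1.8432
lambda*||prox|| = 5.4716
Total = 7.3149


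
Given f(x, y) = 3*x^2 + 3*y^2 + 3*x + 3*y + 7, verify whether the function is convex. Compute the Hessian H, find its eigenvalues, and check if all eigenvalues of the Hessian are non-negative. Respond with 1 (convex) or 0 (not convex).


The Hessian of f(x,y) = 3*x^2 + 3*y^2 + 3*x + 3*y + 7 is:
H = [[6, 0], [0, 6]]
Trace = 6 + 6 = 12
Determinant = 6*6 - (0)^2 = 36
Discriminant = (12)^2 - 4*36 = 0.0
Eigenvalues: lambda_1 = 6.0, lambda_2 = 6.0
The function is convex.

1


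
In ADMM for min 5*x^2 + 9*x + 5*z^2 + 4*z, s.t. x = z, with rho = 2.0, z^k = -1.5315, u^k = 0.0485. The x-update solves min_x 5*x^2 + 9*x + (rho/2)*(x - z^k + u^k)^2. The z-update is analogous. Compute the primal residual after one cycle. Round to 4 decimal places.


ADMM iteration with rho = 2.0, z^k = -1.5315, u^k = 0.0485
Step 1: x-update.
Minimize 5*x^2 + 9*x + (2.0/2)*(x + 1.5315 + 0.0485)^2
FOC: (2*5 + 2.0)*x = -9 + 2.0*(-1.5315 - 0.0485)
x^{k+1} = -1.0133
Step 2: z-update.
Minimize 5*z^2 + 4*z + (2.0/2)*(-1.0133 - z + 0.0485)^2
FOC: (2*5 + 2.0)*z = -4 + 2.0*(-1.0133 + 0.0485)
z^{k+1} = -0.4941
Step 3: u-update.
u^{k+1} = 0.0485 - 1.0133 + 0.4941 = -0.4707
Step 4: Primal residual = |-1.0133 + 0.4941| = 0.5192


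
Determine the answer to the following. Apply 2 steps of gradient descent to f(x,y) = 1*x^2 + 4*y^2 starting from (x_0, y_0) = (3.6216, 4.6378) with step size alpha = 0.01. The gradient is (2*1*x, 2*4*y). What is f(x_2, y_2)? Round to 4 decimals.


Gradient descent on f(x,y) = 1*x^2 + 4*y^2.
Starting point: (3.6216, 4.6378), alpha = 0.01
Step 1: grad_x = 2*1*3.6216 = 7.2432, grad_y = 2*4*4.6378 = 37.1024
  x_1 = 3.6216 - 0.01*7.2432 = 3.5492
  y_1 = 4.6378 - 0.01*37.1024 = 4.2668
Step 2: grad_x = 2*1*3.5492 = 7.0983, grad_y = 2*4*4.2668 = 34.1342
  x_2 = 3.5492 - 0.01*7.0983 = 3.4782
  y_2 = 4.2668 - 0.01*34.1342 = 3.9254
f(3.4782, 3.9254) = 1*3.4782^2 + 4*3.9254^2 = 73.7339


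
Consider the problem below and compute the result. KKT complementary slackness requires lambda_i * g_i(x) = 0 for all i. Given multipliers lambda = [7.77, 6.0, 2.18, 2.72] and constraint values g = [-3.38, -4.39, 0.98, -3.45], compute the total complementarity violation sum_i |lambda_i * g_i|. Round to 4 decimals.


KKT complementary slackness check:
lambda_1 * g_1 = 7.77 * -3.38 = -26.2626
lambda_2 * g_2 = 6.0 * -4.39 = -26.34
lambda_3 * g_3 = 2.18 * 0.98 = 2.1364
lambda_4 * g_4 = 2.72 * -3.45 = -9.384
Total violation = 26.2626 + 26.34 + 2.1364 + 9.384 = 64.123


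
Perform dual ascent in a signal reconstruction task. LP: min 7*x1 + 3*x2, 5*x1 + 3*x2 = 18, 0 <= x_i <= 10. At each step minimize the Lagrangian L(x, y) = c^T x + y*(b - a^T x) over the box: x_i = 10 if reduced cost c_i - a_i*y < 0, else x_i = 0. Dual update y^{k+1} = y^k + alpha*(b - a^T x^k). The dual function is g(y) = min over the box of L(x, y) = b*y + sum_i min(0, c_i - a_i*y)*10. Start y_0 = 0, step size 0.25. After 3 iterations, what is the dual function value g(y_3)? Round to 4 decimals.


Dual ascent for LP: min 7*x1 + 3*x2, 5*x1 + 3*x2 = 18, 0 <= x_i <= 10
Step 1: y^k = 0.0, reduced costs: (7.0, 3.0)
  x^k = (0.0, 0.0), subgradient = b - a^T x = 18.0
  y^{k+1} = 0.0 + 0.25*18.0 = 4.5
Step 2: y^k = 4.5, reduced costs: (-15.5, -10.5)
  x^k = (10.0, 10.0), subgradient = b - a^T x = -62.0
  y^{k+1} = 4.5 + 0.25*-62.0 = -11.0
Step 3: y^k = -11.0, reduced costs: (62.0, 36.0)
  x^k = (0.0, 0.0), subgradient = b - a^T x = 18.0
  y^{k+1} = -11.0 + 0.25*18.0 = -6.5
Dual objective at y_3 = -6.5: reduced costs (39.5, 22.5), box minimizer x = (0.0, 0.0)
g(y_3) = b*y + (c1 - a1*y)*x1 + (c2 - a2*y)*x2 = 18*(-6.5) + 39.5*0.0 + 22.5*0.0 = -117.0 + 0.0 + 0.0 = -117.0


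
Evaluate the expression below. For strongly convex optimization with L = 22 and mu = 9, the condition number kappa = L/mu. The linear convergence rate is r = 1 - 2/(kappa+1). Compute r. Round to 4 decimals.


Step 1: Compute the condition number.
kappa = L/mu = 22/9 = 2.4444
Step 2: Compute the convergence rate.
r = 1 - 2/(kappa + 1) = 1 - 2*mu/(L + mu) = (L - mu)/(L + mu) = 13/31 = 0.4194


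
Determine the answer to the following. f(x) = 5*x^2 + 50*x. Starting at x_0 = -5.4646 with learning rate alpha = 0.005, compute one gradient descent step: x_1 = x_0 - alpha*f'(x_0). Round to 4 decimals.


We compute the gradient at x_0 and apply the update.
f'(x) = 10*x + 50
f'(-5.4646) = 10*-5.4646 + 50 = -4.646
x_1 = -5.4646 - 0.005*-4.646 = -5.4414


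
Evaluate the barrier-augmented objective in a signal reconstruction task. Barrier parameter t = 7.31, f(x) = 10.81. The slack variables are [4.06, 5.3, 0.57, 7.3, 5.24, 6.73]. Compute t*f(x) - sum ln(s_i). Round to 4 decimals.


Step 1: Compute log-barrier.
ln values: [1.4012, 1.6677, -0.5621, 1.9879, 1.6563, 1.9066]
phi = -(1.4012 + 1.6677 - 0.5621 + 1.9879 + 1.6563 + 1.9066) = -8.0575
Step 2: Compute augmented objective.
t*f(x) = 7.31*10.81 = 79.0211
Total = 79.0211 - 8.0575 = 70.9636


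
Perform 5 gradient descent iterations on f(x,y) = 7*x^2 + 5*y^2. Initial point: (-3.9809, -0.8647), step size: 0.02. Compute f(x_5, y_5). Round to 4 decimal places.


Gradient descent on f(x,y) = 7*x^2 + 5*y^2.
Starting point: (-3.9809, -0.8647), alpha = 0.02
Step 1: grad_x = 2*7*-3.9809 = -55.7326, grad_y = 2*5*-0.8647 = -8.647
  x_1 = -3.9809 - 0.02*-55.7326 = -2.8662
  y_1 = -0.8647 - 0.02*-8.647 = -0.6918
Step 2: grad_x = 2*7*-2.8662 = -40.1275, grad_y = 2*5*-0.6918 = -6.9176
  x_2 = -2.8662 - 0.02*-40.1275 = -2.0637
  y_2 = -0.6918 - 0.02*-6.9176 = -0.5534
Step 3: grad_x = 2*7*-2.0637 = -28.8918, grad_y = 2*5*-0.5534 = -5.5341
  x_3 = -2.0637 - 0.02*-28.8918 = -1.4859
  y_3 = -0.5534 - 0.02*-5.5341 = -0.4427
Step 4: grad_x = 2*7*-1.4859 = -20.8021, grad_y = 2*5*-0.4427 = -4.4273
  x_4 = -1.4859 - 0.02*-20.8021 = -1.0698
  y_4 = -0.4427 - 0.02*-4.4273 = -0.3542
Step 5: grad_x = 2*7*-1.0698 = -14.9775, grad_y = 2*5*-0.3542 = -3.5418
  x_5 = -1.0698 - 0.02*-14.9775 = -0.7703
  y_5 = -0.3542 - 0.02*-3.5418 = -0.2833
f(-0.7703, -0.2833) = 7*(-0.7703)^2 + 5*(-0.2833)^2 = 4.5546


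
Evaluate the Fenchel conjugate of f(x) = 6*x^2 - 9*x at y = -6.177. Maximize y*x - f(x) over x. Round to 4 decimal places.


f*(y) = sup_x {y*x - a*x^2 - b*x} = sup_x {(y-b)*x - a*x^2}
FOC: (y - b) - 2a*x = 0 => x* = (y - b)/(2a)
x* = (-6.177 + 9)/(2*6) = 0.2353
f*(-6.177) = (y-b)^2/(4a) = (-6.177 + 9)^2/(4*6)
= 7.9693/24 = 0.3321


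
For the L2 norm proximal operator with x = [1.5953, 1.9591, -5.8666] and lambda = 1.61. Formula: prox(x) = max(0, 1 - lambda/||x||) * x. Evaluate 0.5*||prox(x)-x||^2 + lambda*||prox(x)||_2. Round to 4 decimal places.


Step 1: Compute ||x||.
||x|| = 6.3875
Step 2: Compute scaling factor.
scale = max(0, 1 - 1.61/6.3875) = 0.7479
Step 3: prox(x) = [1.1932, 1.4653, -4.3879]
||prox(x)|| = 4.7775
Step 4: Proximal objective.
0.5*||prox-x||^2 = 1.2961
lambda*||prox|| = 7.6918
Total = 8.9878


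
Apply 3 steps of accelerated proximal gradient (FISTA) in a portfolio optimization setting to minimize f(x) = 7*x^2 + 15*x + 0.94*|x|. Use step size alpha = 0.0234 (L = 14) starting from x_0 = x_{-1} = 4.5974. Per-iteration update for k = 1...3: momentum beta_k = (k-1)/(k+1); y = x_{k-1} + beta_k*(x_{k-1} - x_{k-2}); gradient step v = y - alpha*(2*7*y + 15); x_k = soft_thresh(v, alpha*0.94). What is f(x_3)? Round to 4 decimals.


FISTA on f(x) = 7*x^2 + 15*x + 0.94*|x|
L = 14, alpha = 0.0234
Iteration 1: beta = 0.0, y = 4.5974 + 0.0*(4.5974 - 4.5974) = 4.5974
  grad(y) = 79.3636, v = y - alpha*grad = 2.7403
  prox(v) = soft_thresh(2.7403, 0.022) = 2.7183
Iteration 2: beta = 0.3333, y = 2.7183 + 0.3333*(2.7183 - 4.5974) = 2.0919
  grad(y) = 44.287, v = y - alpha*grad = 1.0556
  prox(v) = soft_thresh(1.0556, 0.022) = 1.0336
Iteration 3: beta = 0.5, y = 1.0336 + 0.5*(1.0336 - 2.7183) = 0.1913
  grad(y) = 17.6779, v = y - alpha*grad = -0.2224
  prox(v) = soft_thresh(-0.2224, 0.022) = -0.2004
f(x_3) = 7*(-0.2004)^2 + 15*(-0.2004) + 0.94*|-0.2004| = -2.5364


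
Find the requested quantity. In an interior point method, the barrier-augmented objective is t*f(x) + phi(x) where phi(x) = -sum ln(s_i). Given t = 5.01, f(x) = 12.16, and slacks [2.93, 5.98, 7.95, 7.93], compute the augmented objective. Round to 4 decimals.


Step 1: Compute log-barrier.
ln values: [1.075, 1.7884, 2.0732, 2.0707]
phi = -(1.075 + 1.7884 + 2.0732 + 2.0707) = -7.0072
Step 2: Compute augmented objective.
t*f(x) = 5.01*12.16 = 60.9216
Total = 60.9216 - 7.0072 = 53.9144


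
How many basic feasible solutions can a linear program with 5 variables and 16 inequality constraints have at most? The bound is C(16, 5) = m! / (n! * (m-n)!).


Each vertex corresponds to some choice of n active constraints out of m, so the number of vertices is at most C(m, n) = m! / (n!(m-n)!).
m = 16, n = 5
Numerator: 16 * 15 * 14 * 13 * 12
Denominator: 5! = 120
C(16, 5) = 4368


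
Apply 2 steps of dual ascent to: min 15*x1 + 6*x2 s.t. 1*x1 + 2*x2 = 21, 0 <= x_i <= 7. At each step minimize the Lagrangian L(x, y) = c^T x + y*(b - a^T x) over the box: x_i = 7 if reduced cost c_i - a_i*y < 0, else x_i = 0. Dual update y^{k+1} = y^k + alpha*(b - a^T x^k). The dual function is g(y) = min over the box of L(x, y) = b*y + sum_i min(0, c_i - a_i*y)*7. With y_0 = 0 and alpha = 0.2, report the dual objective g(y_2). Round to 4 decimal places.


Dual ascent for LP: min 15*x1 + 6*x2, 1*x1 + 2*x2 = 21, 0 <= x_i <= 7
Step 1: y^k = 0.0, reduced costs: (15.0, 6.0)
  x^k = (0.0, 0.0), subgradient = b - a^T x = 21.0
  y^{k+1} = 0.0 + 0.2*21.0 = 4.2
Step 2: y^k = 4.2, reduced costs: (10.8, -2.4)
  x^k = (0.0, 7.0), subgradient = b - a^T x = 7.0
  y^{k+1} = 4.2 + 0.2*7.0 = 5.6
Dual objective at y_2 = 5.6: reduced costs (9.4, -5.2), box minimizer x = (0.0, 7.0)
g(y_2) = b*y + (c1 - a1*y)*x1 + (c2 - a2*y)*x2 = 21*5.6 + 9.4*0.0 + (-5.2)*7.0 = 117.6 + 0.0 - 36.4 = 81.2


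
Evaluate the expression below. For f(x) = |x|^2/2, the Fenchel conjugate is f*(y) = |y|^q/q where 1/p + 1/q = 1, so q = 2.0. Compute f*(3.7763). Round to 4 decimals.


The conjugate exponent q satisfies 1/p + 1/q = 1.
p = 2, so q = 2/(2 - 1) = 2.0
|y|^q = 3.7763^2.0 = 14.2604
f*(3.7763) = 14.2604 / 2.0 = 7.1302


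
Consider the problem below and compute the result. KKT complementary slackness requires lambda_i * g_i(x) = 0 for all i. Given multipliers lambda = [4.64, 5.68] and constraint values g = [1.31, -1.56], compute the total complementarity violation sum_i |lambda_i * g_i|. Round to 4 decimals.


KKT complementary slackness check:
lambda_1 * g_1 = 4.64 * 1.31 = 6.0784
lambda_2 * g_2 = 5.68 * -1.56 = -8.8608
Total violation = 6.0784 + 8.8608 = 14.9392


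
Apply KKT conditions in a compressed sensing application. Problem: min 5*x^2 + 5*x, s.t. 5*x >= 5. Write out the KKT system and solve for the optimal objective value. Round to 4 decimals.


Step 1: Try lambda = 0 (constraint inactive).
x_unc = -5/(2*5) = -0.5
Check: 5*-0.5 = -2.5 < 5 -- violated!
Step 2: Constraint must be active: 5*x = 5
x* = 5/5 = 1.0
lambda = (2*5*1.0 + 5)/5 = 3.0
Step 3: Compute optimal value.
f(x*) = 5*1.0^2 + 5*1.0 = 10.0


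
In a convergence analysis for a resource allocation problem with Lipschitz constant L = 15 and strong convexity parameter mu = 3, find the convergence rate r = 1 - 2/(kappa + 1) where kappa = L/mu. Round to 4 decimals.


Step 1: Compute the condition number.
kappa = L/mu = 15/3 = 5.0
Step 2: Compute the convergence rate.
r = 1 - 2/(kappa + 1) = 1 - 2*mu/(L + mu) = (L - mu)/(L + mu) = 12/18 = 0.6667


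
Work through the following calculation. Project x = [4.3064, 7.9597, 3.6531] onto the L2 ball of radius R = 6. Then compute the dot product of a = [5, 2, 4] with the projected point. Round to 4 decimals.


Step 1: Compute ||x|| (intermediates to 6 decimals).
||x|| = sqrt(4.3064^2 + 7.9597^2 + 3.6531^2) = 9.759459
Step 2: Project.
Since ||x|| > R, scale = R/||x|| = 6/9.759459 = 0.614788, proj(x) = scale * x
proj(x) = [2.647523, 4.893528, 2.245882]
Step 3: Dot product.
a^T * proj(x) = 5*2.647523 + 2*4.893528 + 4*2.245882 = 32.0082


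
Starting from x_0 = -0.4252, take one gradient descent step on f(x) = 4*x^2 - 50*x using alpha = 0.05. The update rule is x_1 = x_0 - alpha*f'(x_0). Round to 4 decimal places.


We compute the gradient at x_0 and apply the update.
f'(x) = 8*x - 50
f'(-0.4252) = 8*-0.4252 - 50 = -53.4016
x_1 = -0.4252 - 0.05*-53.4016 = 2.2449


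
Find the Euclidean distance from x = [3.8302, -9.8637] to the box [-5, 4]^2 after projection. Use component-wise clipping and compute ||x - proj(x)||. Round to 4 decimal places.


Project each component onto [-5, 4].
clip(3.8302) = 3.8302, clip(-9.8637) = -5.0
Projection = [3.8302, -5.0]
Squared diffs: [0.0, 23.6556]
Distance = sqrt(23.6556) = 4.8637


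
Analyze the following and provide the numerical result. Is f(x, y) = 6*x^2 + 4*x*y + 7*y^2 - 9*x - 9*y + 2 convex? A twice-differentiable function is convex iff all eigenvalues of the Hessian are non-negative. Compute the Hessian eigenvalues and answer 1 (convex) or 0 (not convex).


The Hessian of f(x,y) = 6*x^2 + 4*x*y + 7*y^2 - 9*x - 9*y + 2 is:
H = [[12, 4], [4, 14]]
Trace = 12 + 14 = 26
Determinant = 12*14 - (4)^2 = 152
Discriminant = (26)^2 - 4*152 = 68.0
Eigenvalues: lambda_1 = 8.8769, lambda_2 = 17.1231
The function is convex.

1


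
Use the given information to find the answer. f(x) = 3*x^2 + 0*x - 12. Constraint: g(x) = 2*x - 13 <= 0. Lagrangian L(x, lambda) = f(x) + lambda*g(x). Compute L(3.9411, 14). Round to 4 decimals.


Step 1: Evaluate f(x).
f(3.9411) = 3*3.9411^2 + 0*3.9411 - 12 = 34.5968
Step 2: Evaluate g(x).
g(3.9411) = 2*3.9411 - 13 = -5.1178
Step 3: Compute Lagrangian.
L = 34.5968 + 14*-5.1178 = -37.0524


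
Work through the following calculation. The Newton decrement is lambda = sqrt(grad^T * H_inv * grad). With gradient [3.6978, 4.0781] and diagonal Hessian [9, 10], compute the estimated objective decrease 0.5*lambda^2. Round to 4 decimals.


Step 1: H is diagonal, so H^(-1) * g = [0.4109, 0.4078].
Step 2: g^T H^(-1) g = sum_i g_i^2 / H_ii
  = (3.6978)^2/9 + (4.0781)^2/10
  = 1.5193 + 1.6631 = 3.1824
Step 3: Objective decrease = 0.5 * g^T H^(-1) g = 1.5912


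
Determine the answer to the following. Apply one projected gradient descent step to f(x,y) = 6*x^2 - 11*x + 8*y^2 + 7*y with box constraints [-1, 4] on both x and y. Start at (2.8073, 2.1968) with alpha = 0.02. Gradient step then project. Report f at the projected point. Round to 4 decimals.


Step 1: Compute gradient at (2.8073, 2.1968).
grad_x = 2*6*2.8073 - 11 = 22.6876
grad_y = 2*8*2.1968 + 7 = 42.1488
Step 2: Gradient step.
x_raw = 2.8073 - 0.02*22.6876 = 2.3535
y_raw = 2.1968 - 0.02*42.1488 = 1.3538
Step 3: Project onto [-1, 4].
x_proj = clip(2.3535) = 2.3535
y_proj = clip(1.3538) = 1.3538
Step 4: Evaluate f.
f(2.3535, 1.3538) = 31.4856


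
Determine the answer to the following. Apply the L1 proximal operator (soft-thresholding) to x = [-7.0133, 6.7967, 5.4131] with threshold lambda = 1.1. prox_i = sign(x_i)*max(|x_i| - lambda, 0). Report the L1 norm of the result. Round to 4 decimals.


Soft-thresholding with lambda = 1.1:
prox(-7.0133) = sign(-7.0133)*max(|-7.0133| - 1.1, 0) = -5.9133
prox(6.7967) = sign(6.7967)*max(|6.7967| - 1.1, 0) = 5.6967
prox(5.4131) = sign(5.4131)*max(|5.4131| - 1.1, 0) = 4.3131
prox(x) = [-5.9133, 5.6967, 4.3131]
||prox(x)||_1 = 5.9133 + 5.6967 + 4.3131 = 15.9231


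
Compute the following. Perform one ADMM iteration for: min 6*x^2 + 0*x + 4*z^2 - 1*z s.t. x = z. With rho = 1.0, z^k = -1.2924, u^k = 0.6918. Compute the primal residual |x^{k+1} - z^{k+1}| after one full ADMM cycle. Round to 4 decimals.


ADMM iteration with rho = 1.0, z^k = -1.2924, u^k = 0.6918
Step 1: x-update.
Minimize 6*x^2 + 0*x + (1.0/2)*(x + 1.2924 + 0.6918)^2
FOC: (2*6 + 1.0)*x = 0 + 1.0*(-1.2924 - 0.6918)
x^{k+1} = -0.1526
Step 2: z-update.
Minimize 4*z^2 - 1*z + (1.0/2)*(-0.1526 - z + 0.6918)^2
FOC: (2*4 + 1.0)*z = 1 + 1.0*(-0.1526 + 0.6918)
z^{k+1} = 0.171
Step 3: u-update.
u^{k+1} = 0.6918 - 0.1526 - 0.171 = 0.3682
Step 4: Primal residual = |-0.1526 - 0.171| = 0.3236


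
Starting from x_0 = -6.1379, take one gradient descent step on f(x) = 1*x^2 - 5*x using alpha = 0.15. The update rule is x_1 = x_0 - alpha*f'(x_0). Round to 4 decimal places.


We compute the gradient at x_0 and apply the update.
f'(x) = 2*x - 5
f'(-6.1379) = 2*-6.1379 - 5 = -17.2758
x_1 = -6.1379 - 0.15*-17.2758 = -3.5465


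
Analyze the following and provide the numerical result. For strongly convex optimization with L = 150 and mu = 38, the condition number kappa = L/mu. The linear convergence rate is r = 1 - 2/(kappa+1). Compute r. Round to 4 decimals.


Step 1: Compute the condition number.
kappa = L/mu = 150/38 = 3.9474
Step 2: Compute the convergence rate.
r = 1 - 2/(kappa + 1) = 1 - 2*mu/(L + mu) = (L - mu)/(L + mu) = 112/188 = 0.5957


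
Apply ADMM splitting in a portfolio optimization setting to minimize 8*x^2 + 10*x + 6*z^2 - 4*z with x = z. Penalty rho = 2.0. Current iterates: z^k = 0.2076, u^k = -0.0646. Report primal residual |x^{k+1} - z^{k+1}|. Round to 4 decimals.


ADMM iteration with rho = 2.0, z^k = 0.2076, u^k = -0.0646
Step 1: x-update.
Minimize 8*x^2 + 10*x + (2.0/2)*(x - 0.2076 - 0.0646)^2
FOC: (2*8 + 2.0)*x = -10 + 2.0*(0.2076 + 0.0646)
x^{k+1} = -0.5253
Step 2: z-update.
Minimize 6*z^2 - 4*z + (2.0/2)*(-0.5253 - z - 0.0646)^2
FOC: (2*6 + 2.0)*z = 4 + 2.0*(-0.5253 - 0.0646)
z^{k+1} = 0.2014
Step 3: u-update.
u^{k+1} = -0.0646 - 0.5253 - 0.2014 = -0.7914
Step 4: Primal residual = |-0.5253 - 0.2014| = 0.7268


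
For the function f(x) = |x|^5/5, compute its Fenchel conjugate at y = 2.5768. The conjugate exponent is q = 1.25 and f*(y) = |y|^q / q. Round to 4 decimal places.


The conjugate exponent q satisfies 1/p + 1/q = 1.
p = 5, so q = 5/(5 - 1) = 1.25
|y|^q = 2.5768^1.25 = 3.2648
f*(2.5768) = 3.2648 / 1.25 = 2.6118


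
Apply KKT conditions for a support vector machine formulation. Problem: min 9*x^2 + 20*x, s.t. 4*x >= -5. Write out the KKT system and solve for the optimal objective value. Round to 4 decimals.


Step 1: Try lambda = 0 (constraint inactive).
Stationarity: 2*9*x + 20 = 0
x* = -20/(2*9) = -10/9 = -1.1111 (rounded; the exact value -10/9 is used below)
Check constraint: 4*-1.1111 = -4.4444 >= -5 -- satisfied.
Step 2: Compute optimal value.
f(x*) = 9*(-10/9)^2 + 20*(-10/9) = -11.1111


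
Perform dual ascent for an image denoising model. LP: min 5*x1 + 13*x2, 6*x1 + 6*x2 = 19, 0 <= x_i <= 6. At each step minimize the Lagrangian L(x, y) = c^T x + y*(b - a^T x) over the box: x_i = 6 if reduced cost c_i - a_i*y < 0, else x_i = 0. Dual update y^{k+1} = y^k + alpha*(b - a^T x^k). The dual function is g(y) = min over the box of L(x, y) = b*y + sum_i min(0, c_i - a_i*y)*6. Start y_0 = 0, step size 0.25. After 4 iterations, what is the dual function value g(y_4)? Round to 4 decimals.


Dual ascent for LP: min 5*x1 + 13*x2, 6*x1 + 6*x2 = 19, 0 <= x_i <= 6
Step 1: y^k = 0.0, reduced costs: (5.0, 13.0)
  x^k = (0.0, 0.0), subgradient = b - a^T x = 19.0
  y^{k+1} = 0.0 + 0.25*19.0 = 4.75
Step 2: y^k = 4.75, reduced costs: (-23.5, -15.5)
  x^k = (6.0, 6.0), subgradient = b - a^T x = -53.0
  y^{k+1} = 4.75 + 0.25*-53.0 = -8.5
Step 3: y^k = -8.5, reduced costs: (56.0, 64.0)
  x^k = (0.0, 0.0), subgradient = b - a^T x = 19.0
  y^{k+1} = -8.5 + 0.25*19.0 = -3.75
Step 4: y^k = -3.75, reduced costs: (27.5, 35.5)
  x^k = (0.0, 0.0), subgradient = b - a^T x = 19.0
  y^{k+1} = -3.75 + 0.25*19.0 = 1.0
Dual objective at y_4 = 1.0: reduced costs (-1.0, 7.0), box minimizer x = (6.0, 0.0)
g(y_4) = b*y + (c1 - a1*y)*x1 + (c2 - a2*y)*x2 = 19*1.0 + (-1.0)*6.0 + 7.0*0.0 = 19.0 - 6.0 + 0.0 = 13.0


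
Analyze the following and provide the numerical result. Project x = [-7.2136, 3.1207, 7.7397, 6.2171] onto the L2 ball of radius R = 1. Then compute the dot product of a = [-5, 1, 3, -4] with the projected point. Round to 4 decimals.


Step 1: Compute ||x|| (intermediates to 6 decimals).
||x|| = sqrt((-7.2136)^2 + 3.1207^2 + 7.7397^2 + 6.2171^2) = 12.662152
Step 2: Project.
Since ||x|| > R, scale = R/||x|| = 1/12.662152 = 0.078976, proj(x) = scale * x
proj(x) = [-0.569701, 0.24646, 0.611251, 0.491002]
Step 3: Dot product.
a^T * proj(x) = -5*(-0.569701) + 1*0.24646 + 3*0.611251 - 4*0.491002 = 2.9647


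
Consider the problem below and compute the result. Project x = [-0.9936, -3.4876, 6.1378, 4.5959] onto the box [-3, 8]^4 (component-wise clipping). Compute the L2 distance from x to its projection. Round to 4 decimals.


Project each component onto [-3, 8].
clip(-0.9936) = -0.9936, clip(-3.4876) = -3.0, clip(6.1378) = 6.1378, clip(4.5959) = 4.5959
Projection = [-0.9936, -3.0, 6.1378, 4.5959]
Squared diffs: [0.0, 0.2378, 0.0, 0.0]
Distance = sqrt(0.2378) = 0.4876


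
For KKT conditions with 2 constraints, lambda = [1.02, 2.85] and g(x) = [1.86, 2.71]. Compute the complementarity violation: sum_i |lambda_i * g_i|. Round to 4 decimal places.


KKT complementary slackness check:
lambda_1 * g_1 = 1.02 * 1.86 = 1.8972
lambda_2 * g_2 = 2.85 * 2.71 = 7.7235
Total violation = 1.8972 + 7.7235 = 9.6207


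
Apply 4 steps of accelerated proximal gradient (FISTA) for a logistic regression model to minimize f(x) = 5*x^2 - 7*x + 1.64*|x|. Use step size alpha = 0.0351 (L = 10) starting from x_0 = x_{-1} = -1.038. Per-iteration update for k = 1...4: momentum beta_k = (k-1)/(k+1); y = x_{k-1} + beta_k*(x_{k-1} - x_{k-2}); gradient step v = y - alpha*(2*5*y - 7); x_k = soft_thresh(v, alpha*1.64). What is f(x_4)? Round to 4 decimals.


FISTA on f(x) = 5*x^2 - 7*x + 1.64*|x|
L = 10, alpha = 0.0351
Iteration 1: beta = 0.0, y = -1.038 + 0.0*(-1.038 + 1.038) = -1.038
  grad(y) = -17.38, v = y - alpha*grad = -0.428
  prox(v) = soft_thresh(-0.428, 0.0576) = -0.3704
Iteration 2: beta = 0.3333, y = -0.3704 + 0.3333*(-0.3704 + 1.038) = -0.1479
  grad(y) = -8.4786, v = y - alpha*grad = 0.1497
  prox(v) = soft_thresh(0.1497, 0.0576) = 0.0922
Iteration 3: beta = 0.5, y = 0.0922 + 0.5*(0.0922 + 0.3704) = 0.3235
  grad(y) = -3.7654, v = y - alpha*grad = 0.4556
  prox(v) = soft_thresh(0.4556, 0.0576) = 0.3981
Iteration 4: beta = 0.6, y = 0.3981 + 0.6*(0.3981 - 0.0922) = 0.5816
  grad(y) = -1.1841, v = y - alpha*grad = 0.6232
  prox(v) = soft_thresh(0.6232, 0.0576) = 0.5656
f(x_4) = 5*0.5656^2 - 7*0.5656 + 1.64*|0.5656| = -1.4321


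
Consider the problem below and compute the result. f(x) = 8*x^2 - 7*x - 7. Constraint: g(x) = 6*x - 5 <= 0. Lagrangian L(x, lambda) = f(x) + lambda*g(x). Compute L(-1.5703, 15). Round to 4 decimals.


Step 1: Evaluate f(x).
f(-1.5703) = 8*(-1.5703)^2 - 7*(-1.5703) - 7 = 23.7188
Step 2: Evaluate g(x).
g(-1.5703) = 6*-1.5703 - 5 = -14.4218
Step 3: Compute Lagrangian.
L = 23.7188 + 15*-14.4218 = -192.6082


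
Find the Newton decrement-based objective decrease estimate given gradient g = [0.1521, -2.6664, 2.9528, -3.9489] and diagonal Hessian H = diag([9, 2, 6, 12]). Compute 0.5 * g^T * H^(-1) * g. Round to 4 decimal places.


Step 1: H is diagonal, so H^(-1) * g = [0.0169, -1.3332, 0.4921, -0.3291].
Step 2: g^T H^(-1) g = sum_i g_i^2 / H_ii
  = (0.1521)^2/9 + (-2.6664)^2/2 + (2.9528)^2/6 + (-3.9489)^2/12
  = 0.0026 + 3.5548 + 1.4532 + 1.2995 = 6.3101
Step 3: Objective decrease = 0.5 * g^T H^(-1) g = 3.155


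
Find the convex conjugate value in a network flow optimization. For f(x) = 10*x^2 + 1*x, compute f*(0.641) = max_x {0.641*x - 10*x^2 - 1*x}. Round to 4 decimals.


f*(y) = sup_x {y*x - a*x^2 - b*x} = sup_x {(y-b)*x - a*x^2}
FOC: (y - b) - 2a*x = 0 => x* = (y - b)/(2a)
x* = (0.641 - 1)/(2*10) = -0.018
f*(0.641) = (y-b)^2/(4a) = (0.641 - 1)^2/(4*10)
= 0.1289/40 = 0.0032


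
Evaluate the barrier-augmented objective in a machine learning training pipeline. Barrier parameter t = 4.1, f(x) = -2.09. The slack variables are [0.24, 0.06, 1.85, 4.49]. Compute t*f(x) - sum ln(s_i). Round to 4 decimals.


Step 1: Compute log-barrier.
ln values: [-1.4271, -2.8134, 0.6152, 1.5019]
phi = -(-1.4271 - 2.8134 + 0.6152 + 1.5019) = 2.1235
Step 2: Compute augmented objective.
t*f(x) = 4.1*-2.09 = -8.569
Total = -8.569 + 2.1235 = -6.4455


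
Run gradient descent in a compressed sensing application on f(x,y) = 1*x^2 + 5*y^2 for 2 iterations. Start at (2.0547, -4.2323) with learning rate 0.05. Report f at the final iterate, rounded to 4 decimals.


Gradient descent on f(x,y) = 1*x^2 + 5*y^2.
Starting point: (2.0547, -4.2323), alpha = 0.05
Step 1: grad_x = 2*1*2.0547 = 4.1094, grad_y = 2*5*-4.2323 = -42.323
  x_1 = 2.0547 - 0.05*4.1094 = 1.8492
  y_1 = -4.2323 - 0.05*-42.323 = -2.1162
Step 2: grad_x = 2*1*1.8492 = 3.6985, grad_y = 2*5*-2.1162 = -21.1615
  x_2 = 1.8492 - 0.05*3.6985 = 1.6643
  y_2 = -2.1162 - 0.05*-21.1615 = -1.0581
f(1.6643, -1.0581) = 1*1.6643^2 + 5*(-1.0581)^2 = 8.3675


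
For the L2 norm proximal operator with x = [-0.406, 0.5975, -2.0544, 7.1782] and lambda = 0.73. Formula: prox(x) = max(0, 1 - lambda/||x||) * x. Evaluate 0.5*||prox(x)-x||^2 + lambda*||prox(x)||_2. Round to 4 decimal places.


Step 1: Compute ||x||.
||x|| = 7.5013
Step 2: Compute scaling factor.
scale = max(0, 1 - 0.73/7.5013) = 0.9027
Step 3: prox(x) = [-0.3665, 0.5394, -1.8545, 6.4796]
||prox(x)|| = 6.7713
Step 4: Proximal objective.
0.5*||prox-x||^2 = 0.2665
lambda*||prox|| = 4.943
Total = 5.2095


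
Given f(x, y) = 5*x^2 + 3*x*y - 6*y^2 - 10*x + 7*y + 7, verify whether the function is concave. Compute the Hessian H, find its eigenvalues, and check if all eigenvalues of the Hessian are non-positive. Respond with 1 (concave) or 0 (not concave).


The Hessian of f(x,y) = 5*x^2 + 3*x*y - 6*y^2 - 10*x + 7*y + 7 is:
H = [[10, 3], [3, -12]]
Trace = 10 - 12 = -2
Determinant = 10*-12 - (3)^2 = -129
Discriminant = (-2)^2 - 4*-129 = 520.0
Eigenvalues: lambda_1 = -12.4018, lambda_2 = 10.4018
The function is not concave.

0


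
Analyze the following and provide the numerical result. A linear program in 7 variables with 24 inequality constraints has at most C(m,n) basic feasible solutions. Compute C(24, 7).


Each vertex corresponds to some choice of n active constraints out of m, so the number of vertices is at most C(m, n) = m! / (n!(m-n)!).
m = 24, n = 7
Numerator: 24 * 23 * 22 * 21 * 20 * 19 * 18
Denominator: 7! = 5040
C(24, 7) = 346104


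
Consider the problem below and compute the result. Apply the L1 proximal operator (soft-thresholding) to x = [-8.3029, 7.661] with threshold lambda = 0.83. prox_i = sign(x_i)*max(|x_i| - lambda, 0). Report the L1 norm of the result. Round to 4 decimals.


Soft-thresholding with lambda = 0.83:
prox(-8.3029) = sign(-8.3029)*max(|-8.3029| - 0.83, 0) = -7.4729
prox(7.661) = sign(7.661)*max(|7.661| - 0.83, 0) = 6.831
prox(x) = [-7.4729, 6.831]
||prox(x)||_1 = 7.4729 + 6.831 = 14.3039


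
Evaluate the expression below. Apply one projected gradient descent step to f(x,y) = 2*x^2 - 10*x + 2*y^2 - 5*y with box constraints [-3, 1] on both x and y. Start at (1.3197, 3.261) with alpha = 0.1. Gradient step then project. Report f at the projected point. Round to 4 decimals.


Step 1: Compute gradient at (1.3197, 3.261).
grad_x = 2*2*1.3197 - 10 = -4.7212
grad_y = 2*2*3.261 - 5 = 8.044
Step 2: Gradient step.
x_raw = 1.3197 - 0.1*-4.7212 = 1.7918
y_raw = 3.261 - 0.1*8.044 = 2.4566
Step 3: Project onto [-3, 1].
x_proj = clip(1.7918) = 1.0
y_proj = clip(2.4566) = 1.0
Step 4: Evaluate f.
f(1.0, 1.0) = -11.0


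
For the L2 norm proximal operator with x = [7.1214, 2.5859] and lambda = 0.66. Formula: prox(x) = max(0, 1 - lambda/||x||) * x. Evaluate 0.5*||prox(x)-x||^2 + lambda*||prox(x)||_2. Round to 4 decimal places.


Step 1: Compute ||x||.
||x|| = 7.5764
Step 2: Compute scaling factor.
scale = max(0, 1 - 0.66/7.5764) = 0.9129
Step 3: prox(x) = [6.501, 2.3606]
||prox(x)|| = 6.9164
Step 4: Proximal objective.
0.5*||prox-x||^2 = 0.2178
lambda*||prox|| = 4.5648
Total = 4.7826


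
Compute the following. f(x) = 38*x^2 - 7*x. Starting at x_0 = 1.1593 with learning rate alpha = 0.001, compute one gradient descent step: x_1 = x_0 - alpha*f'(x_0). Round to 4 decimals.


We compute the gradient at x_0 and apply the update.
f'(x) = 76*x - 7
f'(1.1593) = 76*1.1593 - 7 = 81.1068
x_1 = 1.1593 - 0.001*81.1068 = 1.0782


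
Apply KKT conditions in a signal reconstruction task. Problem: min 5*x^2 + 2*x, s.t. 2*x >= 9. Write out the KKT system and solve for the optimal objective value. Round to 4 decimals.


Step 1: Try lambda = 0 (constraint inactive).
x_unc = -2/(2*5) = -0.2
Check: 2*-0.2 = -0.4 < 9 -- violated!
Step 2: Constraint must be active: 2*x = 9
x* = 9/2 = 4.5
lambda = (2*5*4.5 + 2)/2 = 23.5
Step 3: Compute optimal value.
f(x*) = 5*4.5^2 + 2*4.5 = 110.25


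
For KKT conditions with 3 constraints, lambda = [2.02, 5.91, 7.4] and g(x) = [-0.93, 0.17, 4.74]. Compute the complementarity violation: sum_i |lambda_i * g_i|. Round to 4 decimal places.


KKT complementary slackness check:
lambda_1 * g_1 = 2.02 * -0.93 = -1.8786
lambda_2 * g_2 = 5.91 * 0.17 = 1.0047
lambda_3 * g_3 = 7.4 * 4.74 = 35.076
Total violation = 1.8786 + 1.0047 + 35.076 = 37.9593


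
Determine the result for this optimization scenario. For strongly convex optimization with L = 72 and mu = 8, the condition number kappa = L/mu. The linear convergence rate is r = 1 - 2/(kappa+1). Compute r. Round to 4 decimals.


Step 1: Compute the condition number.
kappa = L/mu = 72/8 = 9.0
Step 2: Compute the convergence rate.
r = 1 - 2/(kappa + 1) = 1 - 2*mu/(L + mu) = (L - mu)/(L + mu) = 64/80 = 0.8


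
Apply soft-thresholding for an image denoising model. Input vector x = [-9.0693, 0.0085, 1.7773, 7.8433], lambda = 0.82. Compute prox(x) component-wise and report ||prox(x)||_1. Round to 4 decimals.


Soft-thresholding with lambda = 0.82:
prox(-9.0693) = sign(-9.0693)*max(|-9.0693| - 0.82, 0) = -8.2493
prox(0.0085) = sign(0.0085)*max(|0.0085| - 0.82, 0) = 0.0
prox(1.7773) = sign(1.7773)*max(|1.7773| - 0.82, 0) = 0.9573
prox(7.8433) = sign(7.8433)*max(|7.8433| - 0.82, 0) = 7.0233
prox(x) = [-8.2493, 0.0, 0.9573, 7.0233]
||prox(x)||_1 = 8.2493 + 0.0 + 0.9573 + 7.0233 = 16.2299


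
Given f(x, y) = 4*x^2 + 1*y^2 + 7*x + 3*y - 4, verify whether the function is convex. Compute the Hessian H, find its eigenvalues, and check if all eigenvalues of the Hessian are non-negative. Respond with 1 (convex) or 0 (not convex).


The Hessian of f(x,y) = 4*x^2 + 1*y^2 + 7*x + 3*y - 4 is:
H = [[8, 0], [0, 2]]
Trace = 8 + 2 = 10
Determinant = 8*2 - (0)^2 = 16
Discriminant = (10)^2 - 4*16 = 36.0
Eigenvalues: lambda_1 = 2.0, lambda_2 = 8.0
The function is convex.

1


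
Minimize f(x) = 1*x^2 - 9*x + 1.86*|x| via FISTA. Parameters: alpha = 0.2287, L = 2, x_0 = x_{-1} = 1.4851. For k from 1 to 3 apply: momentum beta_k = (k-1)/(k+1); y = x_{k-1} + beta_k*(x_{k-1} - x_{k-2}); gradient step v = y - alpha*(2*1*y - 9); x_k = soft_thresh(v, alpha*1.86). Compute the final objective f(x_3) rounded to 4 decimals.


FISTA on f(x) = 1*x^2 - 9*x + 1.86*|x|
L = 2, alpha = 0.2287
Iteration 1: beta = 0.0, y = 1.4851 + 0.0*(1.4851 - 1.4851) = 1.4851
  grad(y) = -6.0298, v = y - alpha*grad = 2.8641
  prox(v) = soft_thresh(2.8641, 0.4254) = 2.4387
Iteration 2: beta = 0.3333, y = 2.4387 + 0.3333*(2.4387 - 1.4851) = 2.7566
  grad(y) = -3.4868, v = y - alpha*grad = 3.554
  prox(v) = soft_thresh(3.554, 0.4254) = 3.1287
Iteration 3: beta = 0.5, y = 3.1287 + 0.5*(3.1287 - 2.4387) = 3.4736
  grad(y) = -2.0528, v = y - alpha*grad = 3.9431
  prox(v) = soft_thresh(3.9431, 0.4254) = 3.5177
f(x_3) = 1*3.5177^2 - 9*3.5177 + 1.86*|3.5177| = -12.7422
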